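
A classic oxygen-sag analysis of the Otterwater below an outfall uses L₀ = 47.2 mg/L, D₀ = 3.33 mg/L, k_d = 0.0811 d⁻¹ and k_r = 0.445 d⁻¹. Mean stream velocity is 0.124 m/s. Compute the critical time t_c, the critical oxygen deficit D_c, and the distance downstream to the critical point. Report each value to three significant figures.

t_c = [1/(k_r−k_d)] ln[(k_r/k_d)(1 − D₀(k_r−k_d)/(k_d L₀))]
= [1/(0.445−0.0811)] ln[(0.445/0.0811)(1 − 3.33×0.3639/(0.0811×47.2))]
= (1/0.3639) ln[5.487 × 0.6834] = 2.748 × ln(3.750) = 2.748 × 1.322 = 3.632 d.
L(t_c) = L₀ e^(−k_d t_c) = 47.2 × 0.7448 = 35.16 mg/L, and at the critical point k_r D_c = k_d L, so D_c = (0.0811/0.445) × 35.16 = 6.407 mg/L.
x_c = v t_c = 0.124 m/s × 3.632 d × 86400 s/d = 38910 m ≈ 38.9 km.

t_c ≈ 3.63 d; D_c ≈ 6.41 mg/L; x_c ≈ 38.9 km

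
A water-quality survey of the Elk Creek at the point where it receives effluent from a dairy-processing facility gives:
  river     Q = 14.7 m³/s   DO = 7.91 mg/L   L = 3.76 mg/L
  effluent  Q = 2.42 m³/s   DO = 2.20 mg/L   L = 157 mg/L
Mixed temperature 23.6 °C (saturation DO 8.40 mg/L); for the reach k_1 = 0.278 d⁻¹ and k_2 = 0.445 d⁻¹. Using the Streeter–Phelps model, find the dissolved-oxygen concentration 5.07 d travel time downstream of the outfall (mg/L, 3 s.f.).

DO ≈ 2.36 mg/L

Mixed DO = (14.7×7.91 + 2.42×2.20)/(14.7+2.42) = 121.6/17.12 = 7.103 mg/L.
Mixed L₀ = (14.7×3.76 + 2.42×157)/(17.12) = 435.2/17.12 = 25.42 mg/L.
Initial deficit D₀ = C_s − DO₀ = 8.40 − 7.103 = 1.297 mg/L.
D(5.07) = [0.278×25.42/(0.445−0.278)](e^(−0.278×5.07) − e^(−0.445×5.07)) + 1.297 e^(−0.445×5.07)
= 42.32 × (0.2443 − 0.1048) + 1.297 × 0.1048 = 6.040 mg/L.
DO = 8.40 − 6.040 = 2.360 mg/L.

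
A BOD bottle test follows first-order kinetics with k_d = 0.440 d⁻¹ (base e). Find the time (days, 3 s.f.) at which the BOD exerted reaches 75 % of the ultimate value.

t ≈ 3.15 d

y/L₀ = 1 − e^(−k_d t) = 0.75 ⇒ e^(−k_d t) = 0.250
t = −ln(0.250) / 0.440 = 1.386 / 0.440 = 3.151 d.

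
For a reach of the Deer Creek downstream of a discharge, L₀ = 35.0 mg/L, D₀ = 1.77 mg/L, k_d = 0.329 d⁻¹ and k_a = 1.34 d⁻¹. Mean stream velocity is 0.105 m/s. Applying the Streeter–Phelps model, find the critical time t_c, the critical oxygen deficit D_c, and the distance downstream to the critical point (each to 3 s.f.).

t_c ≈ 1.22 d; D_c ≈ 5.75 mg/L; x_c ≈ 11.1 km

At the critical point dD/dt = 0, so k_d L₀ e^(−k_d t) = k_a D. Substituting D(t) from the Streeter–Phelps equation and solving for t gives
t_c = ln[(k_a/k_d)(1 − D₀(k_a−k_d)/(k_d L₀))] / (k_a−k_d).
Here k_a−k_d = 1.011 d⁻¹ and 1 − D₀(k_a−k_d)/(k_d L₀) = 1 − 1.77×1.011/(0.329×35.0) = 0.8446, so
t_c = ln(4.073 × 0.8446) / 1.011 = 1.235 / 1.011 = 1.222 d.
L(t_c) = L₀ e^(−k_d t_c) = 35.0 × 0.6689 = 23.41 mg/L, and at the critical point k_a D_c = k_d L, so D_c = (0.329/1.34) × 23.41 = 5.748 mg/L.
x_c = v t_c = 0.105 m/s × 1.222 d × 86400 s/d = 11090 m ≈ 11.1 km.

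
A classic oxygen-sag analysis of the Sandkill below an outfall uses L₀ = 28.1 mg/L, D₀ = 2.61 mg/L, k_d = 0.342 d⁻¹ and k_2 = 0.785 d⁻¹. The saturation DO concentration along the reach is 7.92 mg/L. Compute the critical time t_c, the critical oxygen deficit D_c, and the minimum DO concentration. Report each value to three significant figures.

t_c ≈ 1.59 d; D_c ≈ 7.12 mg/L; min DO ≈ 0.803 mg/L

t_c = [1/(k_2−k_d)] ln[(k_2/k_d)(1 − D₀(k_2−k_d)/(k_d L₀))]
= [1/(0.785−0.342)] ln[(0.785/0.342)(1 − 2.61×0.4430/(0.342×28.1))]
= (1/0.4430) ln[2.295 × 0.8797] = 2.257 × ln(2.019) = 2.257 × 0.7027 = 1.586 d.
D_c = (k_d/k_2) L₀ e^(−k_d t_c) = (0.342/0.785) × 28.1 × e^(−0.342×1.586) = 0.4357 × 28.1 × 0.5813 = 7.117 mg/L.
Minimum DO = C_s − D_c = 7.92 − 7.117 = 0.8035 mg/L.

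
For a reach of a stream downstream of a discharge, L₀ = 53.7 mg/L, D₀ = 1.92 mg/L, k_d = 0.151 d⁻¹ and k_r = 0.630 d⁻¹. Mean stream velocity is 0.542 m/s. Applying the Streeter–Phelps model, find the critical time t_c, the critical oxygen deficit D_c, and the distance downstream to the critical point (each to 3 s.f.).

At the critical point dD/dt = 0, so k_d L₀ e^(−k_d t) = k_r D. Substituting D(t) from the Streeter–Phelps equation and solving for t gives
t_c = ln[(k_r/k_d)(1 − D₀(k_r−k_d)/(k_d L₀))] / (k_r−k_d).
Here k_r−k_d = 0.4790 d⁻¹ and 1 − D₀(k_r−k_d)/(k_d L₀) = 1 − 1.92×0.4790/(0.151×53.7) = 0.8866, so
t_c = ln(4.172 × 0.8866) / 0.4790 = 1.308 / 0.4790 = 2.731 d.
L(t_c) = L₀ e^(−k_d t_c) = 53.7 × 0.6621 = 35.55 mg/L, and at the critical point k_r D_c = k_d L, so D_c = (0.151/0.630) × 35.55 = 8.522 mg/L.
x_c = v t_c = 0.542 m/s × 2.731 d × 86400 s/d = 127900 m ≈ 128 km.

t_c ≈ 2.73 d; D_c ≈ 8.52 mg/L; x_c ≈ 128 km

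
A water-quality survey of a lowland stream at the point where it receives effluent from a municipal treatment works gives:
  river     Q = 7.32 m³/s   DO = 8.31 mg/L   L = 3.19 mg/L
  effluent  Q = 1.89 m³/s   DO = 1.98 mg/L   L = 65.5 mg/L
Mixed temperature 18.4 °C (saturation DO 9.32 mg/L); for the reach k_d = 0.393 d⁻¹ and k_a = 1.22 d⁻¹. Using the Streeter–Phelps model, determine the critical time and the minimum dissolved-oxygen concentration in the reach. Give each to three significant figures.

t_c ≈ 0.931 d; minimum DO ≈ 5.75 mg/L

Mixed DO = (7.32×8.31 + 1.89×1.98)/(7.32+1.89) = 64.57/9.210 = 7.011 mg/L.
Mixed L₀ = (7.32×3.19 + 1.89×65.5)/(9.210) = 147.1/9.210 = 15.98 mg/L.
Initial deficit D₀ = C_s − DO₀ = 9.32 − 7.011 = 2.309 mg/L.
t_c = (1/0.8270) ln[(1.22/0.393)(1 − 2.309×0.8270/(0.393×15.98))] = 1.209 × ln(2.160) = 0.9313 d.
D_c = (0.393/1.22) × 15.98 × e^(−0.393×0.9313) = 0.3221 × 15.98 × 0.6935 = 3.569 mg/L.
Minimum DO = 9.32 − 3.569 = 5.751 mg/L.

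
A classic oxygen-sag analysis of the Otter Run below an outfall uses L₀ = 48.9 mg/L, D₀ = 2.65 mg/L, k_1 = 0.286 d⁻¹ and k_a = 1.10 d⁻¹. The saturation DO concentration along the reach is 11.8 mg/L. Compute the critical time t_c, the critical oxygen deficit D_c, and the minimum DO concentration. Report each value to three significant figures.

t_c = [1/(k_a−k_1)] ln[(k_a/k_1)(1 − D₀(k_a−k_1)/(k_1 L₀))]
= [1/(1.10−0.286)] ln[(1.10/0.286)(1 − 2.65×0.8140/(0.286×48.9))]
= (1/0.8140) ln[3.846 × 0.8458] = 1.229 × ln(3.253) = 1.229 × 1.180 = 1.449 d.
D_c = (k_1/k_a) L₀ e^(−k_1 t_c) = (0.286/1.10) × 48.9 × e^(−0.286×1.449) = 0.2600 × 48.9 × 0.6607 = 8.400 mg/L.
Minimum DO = C_s − D_c = 11.8 − 8.400 = 3.400 mg/L.

t_c ≈ 1.45 d; D_c ≈ 8.40 mg/L; min DO ≈ 3.40 mg/L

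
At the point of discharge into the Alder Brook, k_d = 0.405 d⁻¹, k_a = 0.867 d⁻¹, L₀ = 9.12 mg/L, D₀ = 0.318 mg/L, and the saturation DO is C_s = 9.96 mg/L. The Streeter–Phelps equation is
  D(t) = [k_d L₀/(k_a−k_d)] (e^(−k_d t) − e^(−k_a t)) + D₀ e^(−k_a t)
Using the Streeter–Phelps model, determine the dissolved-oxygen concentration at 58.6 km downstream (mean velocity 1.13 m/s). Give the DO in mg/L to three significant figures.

DO ≈ 8.25 mg/L

Travel time t = x/v = 58.6 km / (1.13 m/s) = 58600 m / 1.13 m/s = 51860 s = 0.6002 d.
k_d L₀/(k_a−k_d) = 0.405×9.12/(0.867−0.405) = 3.694/0.4620 = 7.995 mg/L.
e^(−k_d t) = e^(−0.405×0.6002) = 0.7842; e^(−k_a t) = e^(−0.867×0.6002) = 0.5943.
D = 7.995 × (0.7842 − 0.5943) + 0.318 × 0.5943 = 1.518 + 0.1890 = 1.707 mg/L.
DO = C_s − D = 9.96 − 1.707 = 8.253 mg/L.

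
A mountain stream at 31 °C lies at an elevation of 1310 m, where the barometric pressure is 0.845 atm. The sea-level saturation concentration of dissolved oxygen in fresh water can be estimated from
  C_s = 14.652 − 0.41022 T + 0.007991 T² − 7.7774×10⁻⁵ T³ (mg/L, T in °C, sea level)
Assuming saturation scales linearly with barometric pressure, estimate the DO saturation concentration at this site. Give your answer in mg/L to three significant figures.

C_s ≈ 6.17 mg/L

At sea level: C_s = 14.652 − 0.41022×31 + 0.007991×31² − 7.7774×10⁻⁵×31³ = 7.298 mg/L.
Pressure correction: C_s' = 7.298 × 0.845 = 6.166 mg/L.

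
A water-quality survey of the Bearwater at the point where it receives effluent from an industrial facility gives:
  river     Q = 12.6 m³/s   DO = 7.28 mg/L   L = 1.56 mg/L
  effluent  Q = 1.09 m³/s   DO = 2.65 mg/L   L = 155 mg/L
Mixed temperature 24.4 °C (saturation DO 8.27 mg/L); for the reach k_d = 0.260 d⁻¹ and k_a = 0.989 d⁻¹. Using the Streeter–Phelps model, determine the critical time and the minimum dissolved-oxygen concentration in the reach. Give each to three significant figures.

t_c ≈ 1.39 d; minimum DO ≈ 5.75 mg/L

Mixed DO = (12.6×7.28 + 1.09×2.65)/(12.6+1.09) = 94.62/13.69 = 6.911 mg/L.
Mixed L₀ = (12.6×1.56 + 1.09×155)/(13.69) = 188.6/13.69 = 13.78 mg/L.
Initial deficit D₀ = C_s − DO₀ = 8.27 − 6.911 = 1.359 mg/L.
t_c = (1/0.7290) ln[(0.989/0.260)(1 − 1.359×0.7290/(0.260×13.78))] = 1.372 × ln(2.752) = 1.389 d.
D_c = (0.260/0.989) × 13.78 × e^(−0.260×1.389) = 0.2629 × 13.78 × 0.6969 = 2.524 mg/L.
Minimum DO = 8.27 − 2.524 = 5.746 mg/L.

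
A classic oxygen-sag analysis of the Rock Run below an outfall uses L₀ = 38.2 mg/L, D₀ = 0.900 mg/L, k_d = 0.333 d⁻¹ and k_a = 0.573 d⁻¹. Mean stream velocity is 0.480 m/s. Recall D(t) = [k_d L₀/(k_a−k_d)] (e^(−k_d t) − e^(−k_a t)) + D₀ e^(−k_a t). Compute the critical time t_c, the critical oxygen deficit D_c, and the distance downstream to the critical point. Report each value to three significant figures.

At the critical point dD/dt = 0, so k_d L₀ e^(−k_d t) = k_a D. Substituting D(t) from the Streeter–Phelps equation and solving for t gives
t_c = ln[(k_a/k_d)(1 − D₀(k_a−k_d)/(k_d L₀))] / (k_a−k_d).
Here k_a−k_d = 0.2400 d⁻¹ and 1 − D₀(k_a−k_d)/(k_d L₀) = 1 − 0.900×0.2400/(0.333×38.2) = 0.9830, so
t_c = ln(1.721 × 0.9830) / 0.2400 = 0.5256 / 0.2400 = 2.190 d.
L(t_c) = L₀ e^(−k_d t_c) = 38.2 × 0.4822 = 18.42 mg/L, and at the critical point k_a D_c = k_d L, so D_c = (0.333/0.573) × 18.42 = 10.71 mg/L.
x_c = v t_c = 0.480 m/s × 2.190 d × 86400 s/d = 90830 m ≈ 90.8 km.

t_c ≈ 2.19 d; D_c ≈ 10.7 mg/L; x_c ≈ 90.8 km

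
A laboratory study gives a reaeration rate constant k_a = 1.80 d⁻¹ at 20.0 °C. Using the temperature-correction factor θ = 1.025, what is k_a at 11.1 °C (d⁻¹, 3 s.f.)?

k_a(T₂) = k_a(T₁) · θ^(T₂−T₁) = 1.80 × 1.025^(11.1−20.0)
= 1.80 × 1.025^-8.90 = 1.80 × 0.8027 = 1.445 d⁻¹.

k_a ≈ 1.44 d⁻¹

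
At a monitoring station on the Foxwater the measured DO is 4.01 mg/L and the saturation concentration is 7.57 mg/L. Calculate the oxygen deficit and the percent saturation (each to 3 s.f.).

D = C_s − C = 7.57 − 4.01 = 3.56 mg/L.
% saturation = 4.01/7.57 × 100 = 53.0 %.

D ≈ 3.56 mg/L; 53.0 % saturation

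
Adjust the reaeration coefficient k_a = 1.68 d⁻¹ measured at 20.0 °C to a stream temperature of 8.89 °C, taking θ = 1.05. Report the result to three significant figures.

k_a ≈ 0.977 d⁻¹

k_a(T₂) = k_a(T₁) · θ^(T₂−T₁) = 1.68 × 1.05^(8.89−20.0)
= 1.68 × 1.05^-11.1 = 1.68 × 0.5815 = 0.9770 d⁻¹.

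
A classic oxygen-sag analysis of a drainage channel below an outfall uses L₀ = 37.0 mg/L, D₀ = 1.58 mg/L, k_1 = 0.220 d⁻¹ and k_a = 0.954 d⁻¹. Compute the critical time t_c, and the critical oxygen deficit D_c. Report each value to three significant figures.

t_c = [1/(k_a−k_1)] ln[(k_a/k_1)(1 − D₀(k_a−k_1)/(k_1 L₀))]
= [1/(0.954−0.220)] ln[(0.954/0.220)(1 − 1.58×0.7340/(0.220×37.0))]
= (1/0.7340) ln[4.336 × 0.8575] = 1.362 × ln(3.719) = 1.362 × 1.313 = 1.789 d.
D_c = (k_1/k_a) L₀ e^(−k_1 t_c) = (0.220/0.954) × 37.0 × e^(−0.220×1.789) = 0.2306 × 37.0 × 0.6746 = 5.756 mg/L.

t_c ≈ 1.79 d; D_c ≈ 5.76 mg/L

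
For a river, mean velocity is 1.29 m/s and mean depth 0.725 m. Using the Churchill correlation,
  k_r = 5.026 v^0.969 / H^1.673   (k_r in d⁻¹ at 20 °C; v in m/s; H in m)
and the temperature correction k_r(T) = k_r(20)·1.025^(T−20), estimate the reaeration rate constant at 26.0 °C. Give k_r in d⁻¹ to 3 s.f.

k_r(20) = 5.026 × 1.29^0.969 / 0.725^1.673 = 5.026 × 1.280 / 0.5839 = 11.02 d⁻¹.
k_r(26.0) = 11.02 × 1.025^(26.0−20) = 11.02 × 1.160 = 12.78 d⁻¹.

k_r ≈ 12.8 d⁻¹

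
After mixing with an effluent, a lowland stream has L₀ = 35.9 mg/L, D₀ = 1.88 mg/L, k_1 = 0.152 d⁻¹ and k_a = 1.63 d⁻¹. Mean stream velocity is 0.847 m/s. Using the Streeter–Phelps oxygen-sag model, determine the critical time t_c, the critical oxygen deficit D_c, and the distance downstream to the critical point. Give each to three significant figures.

t_c ≈ 1.12 d; D_c ≈ 2.82 mg/L; x_c ≈ 82.2 km

With k_a/k_1 = 10.72 and 1 − D₀(k_a−k_1)/(k_1 L₀) = 0.4908,
t_c = ln(10.72 × 0.4908) / (1.63 − 0.152) = ln(5.263) / 1.478 = 1.661/1.478 = 1.124 d.
L(t_c) = L₀ e^(−k_1 t_c) = 35.9 × 0.8430 = 30.26 mg/L, and at the critical point k_a D_c = k_1 L, so D_c = (0.152/1.63) × 30.26 = 2.822 mg/L.
x_c = v t_c = 0.847 m/s × 1.124 d × 86400 s/d = 82230 m ≈ 82.2 km.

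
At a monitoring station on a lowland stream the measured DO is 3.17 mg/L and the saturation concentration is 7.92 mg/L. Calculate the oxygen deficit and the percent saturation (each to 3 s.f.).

D = C_s − C = 7.92 − 3.17 = 4.75 mg/L.
% saturation = 3.17/7.92 × 100 = 40.0 %.

D ≈ 4.75 mg/L; 40.0 % saturation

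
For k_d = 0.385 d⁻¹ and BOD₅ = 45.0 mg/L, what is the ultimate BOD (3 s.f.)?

L₀ ≈ 52.7 mg/L

BOD₅ = L₀(1 − e^(−5k_d)) ⇒ L₀ = BOD₅ / (1 − e^(−5×0.385))
= 45.0 / (1 − 0.1459) = 45.0 / 0.8541 = 52.69 mg/L.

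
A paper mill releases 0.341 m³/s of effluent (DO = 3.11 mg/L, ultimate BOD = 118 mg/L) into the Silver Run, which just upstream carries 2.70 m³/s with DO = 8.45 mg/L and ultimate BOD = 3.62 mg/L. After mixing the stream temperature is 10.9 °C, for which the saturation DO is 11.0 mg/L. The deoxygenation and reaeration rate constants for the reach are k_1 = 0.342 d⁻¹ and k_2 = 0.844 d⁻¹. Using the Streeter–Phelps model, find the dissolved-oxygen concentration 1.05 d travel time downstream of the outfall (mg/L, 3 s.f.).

DO ≈ 6.50 mg/L

Mixed DO = (2.70×8.45 + 0.341×3.11)/(2.70+0.341) = 23.88/3.041 = 7.851 mg/L.
Mixed L₀ = (2.70×3.62 + 0.341×118)/(3.041) = 50.01/3.041 = 16.45 mg/L.
Initial deficit D₀ = C_s − DO₀ = 11.0 − 7.851 = 3.149 mg/L.
D(1.05) = [0.342×16.45/(0.844−0.342)](e^(−0.342×1.05) − e^(−0.844×1.05)) + 3.149 e^(−0.844×1.05)
= 11.20 × (0.6983 − 0.4122) + 3.149 × 0.4122 = 4.503 mg/L.
DO = 11.0 − 4.503 = 6.497 mg/L.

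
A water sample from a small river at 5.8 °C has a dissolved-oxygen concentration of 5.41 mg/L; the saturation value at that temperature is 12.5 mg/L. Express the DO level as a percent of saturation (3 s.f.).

% saturation = C/C_s × 100 = 5.41/12.5 × 100 = 43.3 %.

43.3 % saturation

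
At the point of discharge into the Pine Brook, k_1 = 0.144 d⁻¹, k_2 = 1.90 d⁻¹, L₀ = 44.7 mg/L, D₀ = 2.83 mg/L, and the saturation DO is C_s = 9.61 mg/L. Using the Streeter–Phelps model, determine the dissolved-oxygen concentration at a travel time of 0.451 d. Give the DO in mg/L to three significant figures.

DO ≈ 6.53 mg/L

k_1 L₀/(k_2−k_1) = 0.144×44.7/(1.90−0.144) = 6.437/1.756 = 3.666 mg/L.
e^(−k_1 t) = e^(−0.144×0.4510) = 0.9371; e^(−k_2 t) = e^(−1.90×0.4510) = 0.4245.
D = 3.666 × (0.9371 − 0.4245) + 2.83 × 0.4245 = 1.879 + 1.201 = 3.080 mg/L.
DO = C_s − D = 9.61 − 3.080 = 6.530 mg/L.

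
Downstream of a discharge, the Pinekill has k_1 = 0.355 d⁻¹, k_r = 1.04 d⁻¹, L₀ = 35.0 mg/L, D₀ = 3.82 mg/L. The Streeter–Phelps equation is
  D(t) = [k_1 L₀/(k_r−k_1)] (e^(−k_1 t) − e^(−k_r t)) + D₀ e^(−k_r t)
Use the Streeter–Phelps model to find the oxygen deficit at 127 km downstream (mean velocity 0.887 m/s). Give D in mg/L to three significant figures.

D ≈ 7.52 mg/L

Travel time t = x/v = 127 km / (0.887 m/s) = 127000 m / 0.887 m/s = 143200 s = 1.657 d.
k_1 L₀/(k_r−k_1) = 0.355×35.0/(1.04−0.355) = 12.42/0.6850 = 18.14 mg/L.
e^(−k_1 t) = e^(−0.355×1.657) = 0.5553; e^(−k_r t) = e^(−1.04×1.657) = 0.1784.
D = 18.14 × (0.5553 − 0.1784) + 3.82 × 0.1784 = 6.835 + 0.6817 = 7.517 mg/L.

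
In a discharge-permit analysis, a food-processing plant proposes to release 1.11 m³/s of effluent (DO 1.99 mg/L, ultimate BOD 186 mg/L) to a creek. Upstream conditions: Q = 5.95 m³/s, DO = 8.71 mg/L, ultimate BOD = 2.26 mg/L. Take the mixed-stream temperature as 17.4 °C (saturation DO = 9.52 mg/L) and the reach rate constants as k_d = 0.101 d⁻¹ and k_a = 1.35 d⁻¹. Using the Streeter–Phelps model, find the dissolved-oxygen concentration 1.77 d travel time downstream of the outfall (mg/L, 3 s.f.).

Mixed DO = (5.95×8.71 + 1.11×1.99)/(5.95+1.11) = 54.03/7.060 = 7.653 mg/L.
Mixed L₀ = (5.95×2.26 + 1.11×186)/(7.060) = 219.9/7.060 = 31.15 mg/L.
Initial deficit D₀ = C_s − DO₀ = 9.52 − 7.653 = 1.867 mg/L.
D(1.77) = [0.101×31.15/(1.35−0.101)](e^(−0.101×1.77) − e^(−1.35×1.77)) + 1.867 e^(−1.35×1.77)
= 2.519 × (0.8363 − 0.09168) + 1.867 × 0.09168 = 2.047 mg/L.
DO = 9.52 − 2.047 = 7.473 mg/L.

DO ≈ 7.47 mg/L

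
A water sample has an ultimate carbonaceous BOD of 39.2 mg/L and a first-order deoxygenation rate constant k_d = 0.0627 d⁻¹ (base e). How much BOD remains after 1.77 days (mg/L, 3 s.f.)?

L_t = L₀ e^(−k_d t) = 39.2 × e^(−0.0627×1.77) = 39.2 × 0.8950 = 35.08 mg/L.

L ≈ 35.1 mg/L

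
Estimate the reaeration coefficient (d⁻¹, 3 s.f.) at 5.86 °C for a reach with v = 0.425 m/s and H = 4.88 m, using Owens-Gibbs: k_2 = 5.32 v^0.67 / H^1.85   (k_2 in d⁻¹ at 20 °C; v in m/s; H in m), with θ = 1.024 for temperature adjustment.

k_2(20) = 5.32 × 0.425^0.67 / 4.88^1.85 = 5.32 × 0.5637 / 18.77 = 0.1597 d⁻¹.
k_2(5.86) = 0.1597 × 1.024^(5.86−20) = 0.1597 × 0.7151 = 0.1142 d⁻¹.

k_2 ≈ 0.114 d⁻¹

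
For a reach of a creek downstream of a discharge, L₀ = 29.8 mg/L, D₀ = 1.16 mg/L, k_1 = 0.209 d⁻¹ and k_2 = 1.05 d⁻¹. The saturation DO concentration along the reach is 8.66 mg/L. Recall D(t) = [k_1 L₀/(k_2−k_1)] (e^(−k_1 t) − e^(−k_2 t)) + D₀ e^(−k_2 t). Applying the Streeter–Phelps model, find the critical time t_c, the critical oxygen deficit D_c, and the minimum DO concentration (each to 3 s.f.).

With k_2/k_1 = 5.024 and 1 − D₀(k_2−k_1)/(k_1 L₀) = 0.8434,
t_c = ln(5.024 × 0.8434) / (1.05 − 0.209) = ln(4.237) / 0.8410 = 1.444/0.8410 = 1.717 d.
D_c = (k_1/k_2) L₀ e^(−k_1 t_c) = (0.209/1.05) × 29.8 × e^(−0.209×1.717) = 0.1990 × 29.8 × 0.6985 = 4.143 mg/L.
Minimum DO = C_s − D_c = 8.66 − 4.143 = 4.517 mg/L.

t_c ≈ 1.72 d; D_c ≈ 4.14 mg/L; min DO ≈ 4.52 mg/L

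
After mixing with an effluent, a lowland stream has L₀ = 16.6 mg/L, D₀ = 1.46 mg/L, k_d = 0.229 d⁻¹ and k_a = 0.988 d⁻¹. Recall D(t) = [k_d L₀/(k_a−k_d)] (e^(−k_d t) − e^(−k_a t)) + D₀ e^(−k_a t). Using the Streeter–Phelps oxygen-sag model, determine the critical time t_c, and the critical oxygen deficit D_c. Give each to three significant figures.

With k_a/k_d = 4.314 and 1 − D₀(k_a−k_d)/(k_d L₀) = 0.7085,
t_c = ln(4.314 × 0.7085) / (0.988 − 0.229) = ln(3.057) / 0.7590 = 1.117/0.7590 = 1.472 d.
L(t_c) = L₀ e^(−k_d t_c) = 16.6 × 0.7138 = 11.85 mg/L, and at the critical point k_a D_c = k_d L, so D_c = (0.229/0.988) × 11.85 = 2.746 mg/L.

t_c ≈ 1.47 d; D_c ≈ 2.75 mg/L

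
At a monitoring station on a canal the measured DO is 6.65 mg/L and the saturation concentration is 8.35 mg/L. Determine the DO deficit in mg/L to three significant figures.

D = C_s − C = 8.35 − 6.65 = 1.70 mg/L.

D ≈ 1.70 mg/L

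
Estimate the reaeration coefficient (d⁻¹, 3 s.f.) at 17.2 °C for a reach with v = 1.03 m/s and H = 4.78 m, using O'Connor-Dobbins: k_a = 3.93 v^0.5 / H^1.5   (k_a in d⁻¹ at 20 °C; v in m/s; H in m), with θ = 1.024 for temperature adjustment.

k_a ≈ 0.357 d⁻¹

k_a(20) = 3.93 × 1.03^0.5 / 4.78^1.5 = 3.93 × 1.015 / 10.45 = 0.3817 d⁻¹.
k_a(17.2) = 0.3817 × 1.024^(17.2−20) = 0.3817 × 0.9358 = 0.3571 d⁻¹.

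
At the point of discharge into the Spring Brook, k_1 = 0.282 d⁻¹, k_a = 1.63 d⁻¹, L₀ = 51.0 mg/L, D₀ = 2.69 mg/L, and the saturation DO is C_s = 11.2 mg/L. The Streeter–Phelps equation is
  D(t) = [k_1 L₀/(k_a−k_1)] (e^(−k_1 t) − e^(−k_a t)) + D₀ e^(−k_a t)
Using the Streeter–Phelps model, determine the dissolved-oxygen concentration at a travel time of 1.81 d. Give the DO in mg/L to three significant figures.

DO ≈ 5.21 mg/L

k_1 L₀/(k_a−k_1) = 0.282×51.0/(1.63−0.282) = 14.38/1.348 = 10.67 mg/L.
e^(−k_1 t) = e^(−0.282×1.810) = 0.6002; e^(−k_a t) = e^(−1.63×1.810) = 0.05232.
D = 10.67 × (0.6002 − 0.05232) + 2.69 × 0.05232 = 5.846 + 0.1408 = 5.987 mg/L.
DO = C_s − D = 11.2 − 5.987 = 5.213 mg/L.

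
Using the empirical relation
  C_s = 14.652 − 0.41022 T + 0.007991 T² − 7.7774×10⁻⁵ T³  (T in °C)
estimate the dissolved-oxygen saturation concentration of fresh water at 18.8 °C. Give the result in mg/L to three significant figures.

C_s ≈ 9.25 mg/L

C_s = 14.652 − 0.41022×18.8 + 0.007991×18.8² − 7.7774×10⁻⁵×18.8³ = 9.247 mg/L.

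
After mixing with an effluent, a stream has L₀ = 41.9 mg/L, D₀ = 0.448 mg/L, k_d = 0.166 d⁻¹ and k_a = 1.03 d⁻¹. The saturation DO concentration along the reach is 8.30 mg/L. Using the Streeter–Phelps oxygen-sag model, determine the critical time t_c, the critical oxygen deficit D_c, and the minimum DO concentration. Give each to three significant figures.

t_c = [1/(k_a−k_d)] ln[(k_a/k_d)(1 − D₀(k_a−k_d)/(k_d L₀))]
= [1/(1.03−0.166)] ln[(1.03/0.166)(1 − 0.448×0.8640/(0.166×41.9))]
= (1/0.8640) ln[6.205 × 0.9443] = 1.157 × ln(5.860) = 1.157 × 1.768 = 2.046 d.
D_c = (k_d/k_a) L₀ e^(−k_d t_c) = (0.166/1.03) × 41.9 × e^(−0.166×2.046) = 0.1612 × 41.9 × 0.7120 = 4.808 mg/L.
Minimum DO = C_s − D_c = 8.30 − 4.808 = 3.492 mg/L.

t_c ≈ 2.05 d; D_c ≈ 4.81 mg/L; min DO ≈ 3.49 mg/L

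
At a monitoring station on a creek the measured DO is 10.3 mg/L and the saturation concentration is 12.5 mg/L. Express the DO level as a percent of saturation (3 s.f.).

% saturation = C/C_s × 100 = 10.3/12.5 × 100 = 82.4 %.

82.4 % saturation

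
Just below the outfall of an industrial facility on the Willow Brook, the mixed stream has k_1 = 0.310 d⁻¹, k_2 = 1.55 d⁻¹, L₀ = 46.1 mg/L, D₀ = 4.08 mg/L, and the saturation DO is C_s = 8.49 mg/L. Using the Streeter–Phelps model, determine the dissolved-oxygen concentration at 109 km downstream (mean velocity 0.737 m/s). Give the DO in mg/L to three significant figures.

Travel time t = x/v = 109 km / (0.737 m/s) = 109000 m / 0.737 m/s = 147900 s = 1.712 d.
k_1 L₀/(k_2−k_1) = 0.310×46.1/(1.55−0.310) = 14.29/1.240 = 11.53 mg/L.
e^(−k_1 t) = e^(−0.310×1.712) = 0.5882; e^(−k_2 t) = e^(−1.55×1.712) = 0.07042.
D = 11.53 × (0.5882 − 0.07042) + 4.08 × 0.07042 = 5.968 + 0.2873 = 6.255 mg/L.
DO = C_s − D = 8.49 − 6.255 = 2.235 mg/L.

DO ≈ 2.24 mg/L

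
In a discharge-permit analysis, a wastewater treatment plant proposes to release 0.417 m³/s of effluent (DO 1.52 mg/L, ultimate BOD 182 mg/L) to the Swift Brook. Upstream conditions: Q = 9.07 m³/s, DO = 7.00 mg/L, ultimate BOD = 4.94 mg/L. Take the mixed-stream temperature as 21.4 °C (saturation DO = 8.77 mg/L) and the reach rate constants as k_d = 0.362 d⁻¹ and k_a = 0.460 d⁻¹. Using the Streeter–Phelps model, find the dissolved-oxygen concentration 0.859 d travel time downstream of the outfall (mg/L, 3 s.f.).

Mixed DO = (9.07×7.00 + 0.417×1.52)/(9.07+0.417) = 64.12/9.487 = 6.759 mg/L.
Mixed L₀ = (9.07×4.94 + 0.417×182)/(9.487) = 120.7/9.487 = 12.72 mg/L.
Initial deficit D₀ = C_s − DO₀ = 8.77 − 6.759 = 2.011 mg/L.
D(0.859) = [0.362×12.72/(0.460−0.362)](e^(−0.362×0.859) − e^(−0.460×0.859)) + 2.011 e^(−0.460×0.859)
= 47.00 × (0.7327 − 0.6736) + 2.011 × 0.6736 = 4.135 mg/L.
DO = 8.77 − 4.135 = 4.635 mg/L.

DO ≈ 4.64 mg/L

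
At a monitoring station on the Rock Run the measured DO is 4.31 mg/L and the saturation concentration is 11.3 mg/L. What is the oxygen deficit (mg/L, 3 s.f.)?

D = C_s − C = 11.3 − 4.31 = 6.99 mg/L.

D ≈ 6.99 mg/L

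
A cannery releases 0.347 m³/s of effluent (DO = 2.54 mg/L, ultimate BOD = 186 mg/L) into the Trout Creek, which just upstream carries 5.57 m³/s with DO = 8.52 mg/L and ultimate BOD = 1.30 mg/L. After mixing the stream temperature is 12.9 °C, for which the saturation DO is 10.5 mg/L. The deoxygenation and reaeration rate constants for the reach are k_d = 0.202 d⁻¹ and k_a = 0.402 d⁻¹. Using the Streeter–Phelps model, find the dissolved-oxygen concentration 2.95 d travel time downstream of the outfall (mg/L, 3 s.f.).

Mixed DO = (5.57×8.52 + 0.347×2.54)/(5.57+0.347) = 48.34/5.917 = 8.169 mg/L.
Mixed L₀ = (5.57×1.30 + 0.347×186)/(5.917) = 71.78/5.917 = 12.13 mg/L.
Initial deficit D₀ = C_s − DO₀ = 10.5 − 8.169 = 2.331 mg/L.
D(2.95) = [0.202×12.13/(0.402−0.202)](e^(−0.202×2.95) − e^(−0.402×2.95)) + 2.331 e^(−0.402×2.95)
= 12.25 × (0.5511 − 0.3055) + 2.331 × 0.3055 = 3.721 mg/L.
DO = 10.5 − 3.721 = 6.779 mg/L.

DO ≈ 6.78 mg/L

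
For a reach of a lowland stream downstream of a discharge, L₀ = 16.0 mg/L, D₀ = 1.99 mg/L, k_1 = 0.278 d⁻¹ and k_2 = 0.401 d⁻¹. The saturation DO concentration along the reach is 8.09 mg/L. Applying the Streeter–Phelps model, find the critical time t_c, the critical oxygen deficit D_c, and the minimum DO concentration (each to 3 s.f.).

t_c = [1/(k_2−k_1)] ln[(k_2/k_1)(1 − D₀(k_2−k_1)/(k_1 L₀))]
= [1/(0.401−0.278)] ln[(0.401/0.278)(1 − 1.99×0.1230/(0.278×16.0))]
= (1/0.1230) ln[1.442 × 0.9450] = 8.130 × ln(1.363) = 8.130 × 0.3097 = 2.518 d.
L(t_c) = L₀ e^(−k_1 t_c) = 16.0 × 0.4966 = 7.945 mg/L, and at the critical point k_2 D_c = k_1 L, so D_c = (0.278/0.401) × 7.945 = 5.508 mg/L.
Minimum DO = C_s − D_c = 8.09 − 5.508 = 2.582 mg/L.

t_c ≈ 2.52 d; D_c ≈ 5.51 mg/L; min DO ≈ 2.58 mg/L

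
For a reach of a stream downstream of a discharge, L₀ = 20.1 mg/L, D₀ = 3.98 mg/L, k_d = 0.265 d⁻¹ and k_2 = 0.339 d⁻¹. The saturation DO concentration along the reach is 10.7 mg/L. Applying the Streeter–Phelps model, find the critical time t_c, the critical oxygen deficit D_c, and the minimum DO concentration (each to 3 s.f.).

t_c ≈ 2.56 d; D_c ≈ 7.97 mg/L; min DO ≈ 2.73 mg/L

With k_2/k_d = 1.279 and 1 − D₀(k_2−k_d)/(k_d L₀) = 0.9447,
t_c = ln(1.279 × 0.9447) / (0.339 − 0.265) = ln(1.209) / 0.07400 = 0.1894/0.07400 = 2.559 d.
L(t_c) = L₀ e^(−k_d t_c) = 20.1 × 0.5075 = 10.20 mg/L, and at the critical point k_2 D_c = k_d L, so D_c = (0.265/0.339) × 10.20 = 7.974 mg/L.
Minimum DO = C_s − D_c = 10.7 − 7.974 = 2.726 mg/L.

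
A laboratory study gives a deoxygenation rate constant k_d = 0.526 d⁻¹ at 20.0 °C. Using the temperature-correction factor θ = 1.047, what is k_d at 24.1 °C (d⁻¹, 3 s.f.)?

k_d ≈ 0.635 d⁻¹

k_d(T₂) = k_d(T₁) · θ^(T₂−T₁) = 0.526 × 1.047^(24.1−20.0)
= 0.526 × 1.047^4.10 = 0.526 × 1.207 = 0.6350 d⁻¹.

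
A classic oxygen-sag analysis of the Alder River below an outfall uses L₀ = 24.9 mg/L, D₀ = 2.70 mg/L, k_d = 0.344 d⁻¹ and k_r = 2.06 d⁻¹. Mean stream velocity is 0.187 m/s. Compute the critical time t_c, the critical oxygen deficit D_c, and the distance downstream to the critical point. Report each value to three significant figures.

t_c ≈ 0.589 d; D_c ≈ 3.40 mg/L; x_c ≈ 9.52 km

With k_r/k_d = 5.988 and 1 − D₀(k_r−k_d)/(k_d L₀) = 0.4591,
t_c = ln(5.988 × 0.4591) / (2.06 − 0.344) = ln(2.749) / 1.716 = 1.011/1.716 = 0.5893 d.
L(t_c) = L₀ e^(−k_d t_c) = 24.9 × 0.8165 = 20.33 mg/L, and at the critical point k_r D_c = k_d L, so D_c = (0.344/2.06) × 20.33 = 3.395 mg/L.
x_c = v t_c = 0.187 m/s × 0.5893 d × 86400 s/d = 9522 m ≈ 9.52 km.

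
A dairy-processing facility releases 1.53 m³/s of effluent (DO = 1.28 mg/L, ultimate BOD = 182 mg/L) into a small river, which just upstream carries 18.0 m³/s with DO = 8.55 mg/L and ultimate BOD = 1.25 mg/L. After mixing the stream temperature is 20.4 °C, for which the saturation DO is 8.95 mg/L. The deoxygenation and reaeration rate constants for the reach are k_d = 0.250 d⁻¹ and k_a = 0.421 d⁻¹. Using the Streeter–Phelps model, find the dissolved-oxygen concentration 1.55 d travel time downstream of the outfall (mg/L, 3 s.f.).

DO ≈ 4.88 mg/L

Mixed DO = (18.0×8.55 + 1.53×1.28)/(18.0+1.53) = 155.9/19.53 = 7.980 mg/L.
Mixed L₀ = (18.0×1.25 + 1.53×182)/(19.53) = 301.0/19.53 = 15.41 mg/L.
Initial deficit D₀ = C_s − DO₀ = 8.95 − 7.980 = 0.9695 mg/L.
D(1.55) = [0.250×15.41/(0.421−0.250)](e^(−0.250×1.55) − e^(−0.421×1.55)) + 0.9695 e^(−0.421×1.55)
= 22.53 × (0.6788 − 0.5207) + 0.9695 × 0.5207 = 4.065 mg/L.
DO = 8.95 − 4.065 = 4.885 mg/L.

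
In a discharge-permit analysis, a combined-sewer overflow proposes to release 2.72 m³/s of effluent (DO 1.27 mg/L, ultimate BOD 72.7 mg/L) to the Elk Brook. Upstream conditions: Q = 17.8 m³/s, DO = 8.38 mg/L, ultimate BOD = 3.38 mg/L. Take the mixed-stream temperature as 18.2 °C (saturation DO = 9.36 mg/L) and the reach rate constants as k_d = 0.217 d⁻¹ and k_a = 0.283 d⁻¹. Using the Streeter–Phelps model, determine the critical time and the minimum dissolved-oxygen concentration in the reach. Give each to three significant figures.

t_c ≈ 3.30 d; minimum DO ≈ 4.65 mg/L

Mixed DO = (17.8×8.38 + 2.72×1.27)/(17.8+2.72) = 152.6/20.52 = 7.438 mg/L.
Mixed L₀ = (17.8×3.38 + 2.72×72.7)/(20.52) = 257.9/20.52 = 12.57 mg/L.
Initial deficit D₀ = C_s − DO₀ = 9.36 − 7.438 = 1.922 mg/L.
t_c = (1/0.06600) ln[(0.283/0.217)(1 − 1.922×0.06600/(0.217×12.57))] = 15.15 × ln(1.243) = 3.302 d.
D_c = (0.217/0.283) × 12.57 × e^(−0.217×3.302) = 0.7668 × 12.57 × 0.4885 = 4.708 mg/L.
Minimum DO = 9.36 − 4.708 = 4.652 mg/L.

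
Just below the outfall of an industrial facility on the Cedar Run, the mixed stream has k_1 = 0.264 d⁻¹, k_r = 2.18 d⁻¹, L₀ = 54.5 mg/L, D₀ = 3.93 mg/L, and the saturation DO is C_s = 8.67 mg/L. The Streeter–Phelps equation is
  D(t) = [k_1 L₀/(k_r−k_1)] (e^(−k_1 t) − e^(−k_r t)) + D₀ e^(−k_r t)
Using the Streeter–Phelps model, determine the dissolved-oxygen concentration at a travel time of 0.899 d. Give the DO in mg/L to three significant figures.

DO ≈ 3.25 mg/L

k_1 L₀/(k_r−k_1) = 0.264×54.5/(2.18−0.264) = 14.39/1.916 = 7.509 mg/L.
e^(−k_1 t) = e^(−0.264×0.8990) = 0.7887; e^(−k_r t) = e^(−2.18×0.8990) = 0.1409.
D = 7.509 × (0.7887 − 0.1409) + 3.93 × 0.1409 = 4.865 + 0.5537 = 5.419 mg/L.
DO = C_s − D = 8.67 − 5.419 = 3.251 mg/L.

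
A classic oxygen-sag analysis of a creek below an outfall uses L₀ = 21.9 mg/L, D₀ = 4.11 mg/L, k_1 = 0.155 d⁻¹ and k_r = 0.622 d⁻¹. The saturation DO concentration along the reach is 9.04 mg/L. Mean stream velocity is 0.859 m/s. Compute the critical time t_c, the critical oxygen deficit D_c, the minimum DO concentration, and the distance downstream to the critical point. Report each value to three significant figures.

t_c = [1/(k_r−k_1)] ln[(k_r/k_1)(1 − D₀(k_r−k_1)/(k_1 L₀))]
= [1/(0.622−0.155)] ln[(0.622/0.155)(1 − 4.11×0.4670/(0.155×21.9))]
= (1/0.4670) ln[4.013 × 0.4346] = 2.141 × ln(1.744) = 2.141 × 0.5561 = 1.191 d.
L(t_c) = L₀ e^(−k_1 t_c) = 21.9 × 0.8315 = 18.21 mg/L, and at the critical point k_r D_c = k_1 L, so D_c = (0.155/0.622) × 18.21 = 4.538 mg/L.
Minimum DO = C_s − D_c = 9.04 − 4.538 = 4.502 mg/L.
x_c = v t_c = 0.859 m/s × 1.191 d × 86400 s/d = 88380 m ≈ 88.4 km.

t_c ≈ 1.19 d; D_c ≈ 4.54 mg/L; min DO ≈ 4.50 mg/L; x_c ≈ 88.4 km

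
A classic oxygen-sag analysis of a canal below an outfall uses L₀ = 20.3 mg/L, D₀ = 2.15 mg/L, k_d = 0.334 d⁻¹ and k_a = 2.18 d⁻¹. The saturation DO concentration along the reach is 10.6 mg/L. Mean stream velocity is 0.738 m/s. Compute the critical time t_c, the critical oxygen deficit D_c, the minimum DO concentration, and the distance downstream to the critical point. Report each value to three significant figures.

t_c = [1/(k_a−k_d)] ln[(k_a/k_d)(1 − D₀(k_a−k_d)/(k_d L₀))]
= [1/(2.18−0.334)] ln[(2.18/0.334)(1 − 2.15×1.846/(0.334×20.3))]
= (1/1.846) ln[6.527 × 0.4146] = 0.5417 × ln(2.706) = 0.5417 × 0.9956 = 0.5393 d.
L(t_c) = L₀ e^(−k_d t_c) = 20.3 × 0.8352 = 16.95 mg/L, and at the critical point k_a D_c = k_d L, so D_c = (0.334/2.18) × 16.95 = 2.598 mg/L.
Minimum DO = C_s − D_c = 10.6 − 2.598 = 8.002 mg/L.
x_c = v t_c = 0.738 m/s × 0.5393 d × 86400 s/d = 34390 m ≈ 34.4 km.

t_c ≈ 0.539 d; D_c ≈ 2.60 mg/L; min DO ≈ 8.00 mg/L; x_c ≈ 34.4 km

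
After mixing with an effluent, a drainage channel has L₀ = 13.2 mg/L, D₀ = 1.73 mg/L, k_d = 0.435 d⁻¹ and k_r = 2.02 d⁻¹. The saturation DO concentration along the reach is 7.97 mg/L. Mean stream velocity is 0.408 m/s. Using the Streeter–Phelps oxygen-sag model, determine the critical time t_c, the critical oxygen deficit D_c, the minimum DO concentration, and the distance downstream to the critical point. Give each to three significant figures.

t_c ≈ 0.559 d; D_c ≈ 2.23 mg/L; min DO ≈ 5.74 mg/L; x_c ≈ 19.7 km

With k_r/k_d = 4.644 and 1 − D₀(k_r−k_d)/(k_d L₀) = 0.5225,
t_c = ln(4.644 × 0.5225) / (2.02 − 0.435) = ln(2.426) / 1.585 = 0.8863/1.585 = 0.5592 d.
D_c = (k_d/k_r) L₀ e^(−k_d t_c) = (0.435/2.02) × 13.2 × e^(−0.435×0.5592) = 0.2153 × 13.2 × 0.7841 = 2.229 mg/L.
Minimum DO = C_s − D_c = 7.97 − 2.229 = 5.741 mg/L.
x_c = v t_c = 0.408 m/s × 0.5592 d × 86400 s/d = 19710 m ≈ 19.7 km.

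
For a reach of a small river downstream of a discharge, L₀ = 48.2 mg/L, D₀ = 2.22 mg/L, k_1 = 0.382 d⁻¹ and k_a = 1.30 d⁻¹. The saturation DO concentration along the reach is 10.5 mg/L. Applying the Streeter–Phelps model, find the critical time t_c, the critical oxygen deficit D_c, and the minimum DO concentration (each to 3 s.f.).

t_c ≈ 1.21 d; D_c ≈ 8.93 mg/L; min DO ≈ 1.57 mg/L

t_c = [1/(k_a−k_1)] ln[(k_a/k_1)(1 − D₀(k_a−k_1)/(k_1 L₀))]
= [1/(1.30−0.382)] ln[(1.30/0.382)(1 − 2.22×0.9180/(0.382×48.2))]
= (1/0.9180) ln[3.403 × 0.8893] = 1.089 × ln(3.026) = 1.089 × 1.107 = 1.206 d.
L(t_c) = L₀ e^(−k_1 t_c) = 48.2 × 0.6308 = 30.40 mg/L, and at the critical point k_a D_c = k_1 L, so D_c = (0.382/1.30) × 30.40 = 8.934 mg/L.
Minimum DO = C_s − D_c = 10.5 − 8.934 = 1.566 mg/L.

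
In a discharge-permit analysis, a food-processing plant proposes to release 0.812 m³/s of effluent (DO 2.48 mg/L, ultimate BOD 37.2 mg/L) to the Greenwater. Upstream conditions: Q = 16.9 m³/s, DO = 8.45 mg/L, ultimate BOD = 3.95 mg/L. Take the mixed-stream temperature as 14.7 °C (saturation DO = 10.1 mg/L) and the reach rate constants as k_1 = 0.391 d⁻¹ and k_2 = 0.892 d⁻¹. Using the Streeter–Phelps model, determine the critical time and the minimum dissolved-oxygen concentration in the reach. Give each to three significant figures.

t_c ≈ 0.452 d; minimum DO ≈ 8.09 mg/L

Mixed DO = (16.9×8.45 + 0.812×2.48)/(16.9+0.812) = 144.8/17.71 = 8.176 mg/L.
Mixed L₀ = (16.9×3.95 + 0.812×37.2)/(17.71) = 96.96/17.71 = 5.474 mg/L.
Initial deficit D₀ = C_s − DO₀ = 10.1 − 8.176 = 1.924 mg/L.
t_c = (1/0.5010) ln[(0.892/0.391)(1 − 1.924×0.5010/(0.391×5.474))] = 1.996 × ln(1.254) = 0.4520 d.
D_c = (0.391/0.892) × 5.474 × e^(−0.391×0.4520) = 0.4383 × 5.474 × 0.8380 = 2.011 mg/L.
Minimum DO = 10.1 − 2.011 = 8.089 mg/L.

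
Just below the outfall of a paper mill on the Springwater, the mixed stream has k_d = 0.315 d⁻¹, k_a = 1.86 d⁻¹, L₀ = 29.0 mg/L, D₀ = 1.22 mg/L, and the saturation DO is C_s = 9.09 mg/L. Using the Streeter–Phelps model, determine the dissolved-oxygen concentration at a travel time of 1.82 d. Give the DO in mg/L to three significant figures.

k_d L₀/(k_a−k_d) = 0.315×29.0/(1.86−0.315) = 9.135/1.545 = 5.913 mg/L.
e^(−k_d t) = e^(−0.315×1.820) = 0.5637; e^(−k_a t) = e^(−1.86×1.820) = 0.03387.
D = 5.913 × (0.5637 − 0.03387) + 1.22 × 0.03387 = 3.132 + 0.04132 = 3.174 mg/L.
DO = C_s − D = 9.09 − 3.174 = 5.916 mg/L.

DO ≈ 5.92 mg/L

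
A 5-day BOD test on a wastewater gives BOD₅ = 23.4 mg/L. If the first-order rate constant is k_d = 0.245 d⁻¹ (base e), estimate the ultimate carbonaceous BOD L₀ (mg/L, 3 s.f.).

L₀ ≈ 33.1 mg/L

BOD₅ = L₀(1 − e^(−5k_d)) ⇒ L₀ = BOD₅ / (1 − e^(−5×0.245))
= 23.4 / (1 − 0.2938) = 23.4 / 0.7062 = 33.13 mg/L.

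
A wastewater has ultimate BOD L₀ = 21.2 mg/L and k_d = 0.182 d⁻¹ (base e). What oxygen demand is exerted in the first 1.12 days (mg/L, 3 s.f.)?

y ≈ 3.91 mg/L

y_t = L₀(1 − e^(−k_d t)) = 21.2 × (1 − e^(−0.182×1.12))
= 21.2 × (1 − 0.8156) = 21.2 × 0.1844 = 3.909 mg/L.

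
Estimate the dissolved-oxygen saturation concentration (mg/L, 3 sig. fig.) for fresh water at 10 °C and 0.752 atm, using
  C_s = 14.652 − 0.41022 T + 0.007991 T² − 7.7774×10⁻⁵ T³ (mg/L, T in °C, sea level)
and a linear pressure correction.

C_s ≈ 8.48 mg/L

At sea level: C_s = 14.652 − 0.41022×10 + 0.007991×10² − 7.7774×10⁻⁵×10³ = 11.27 mg/L.
Pressure correction: C_s' = 11.27 × 0.752 = 8.476 mg/L.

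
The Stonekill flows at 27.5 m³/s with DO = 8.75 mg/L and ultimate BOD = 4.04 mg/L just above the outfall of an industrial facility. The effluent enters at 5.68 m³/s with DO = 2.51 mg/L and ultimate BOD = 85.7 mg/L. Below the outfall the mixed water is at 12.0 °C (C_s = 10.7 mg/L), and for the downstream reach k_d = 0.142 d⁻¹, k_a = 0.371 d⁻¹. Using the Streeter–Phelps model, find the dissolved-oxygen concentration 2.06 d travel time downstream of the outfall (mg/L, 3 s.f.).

Mixed DO = (27.5×8.75 + 5.68×2.51)/(27.5+5.68) = 254.9/33.18 = 7.682 mg/L.
Mixed L₀ = (27.5×4.04 + 5.68×85.7)/(33.18) = 597.9/33.18 = 18.02 mg/L.
Initial deficit D₀ = C_s − DO₀ = 10.7 − 7.682 = 3.018 mg/L.
D(2.06) = [0.142×18.02/(0.371−0.142)](e^(−0.142×2.06) − e^(−0.371×2.06)) + 3.018 e^(−0.371×2.06)
= 11.17 × (0.7464 − 0.4657) + 3.018 × 0.4657 = 4.542 mg/L.
DO = 10.7 − 4.542 = 6.158 mg/L.

DO ≈ 6.16 mg/L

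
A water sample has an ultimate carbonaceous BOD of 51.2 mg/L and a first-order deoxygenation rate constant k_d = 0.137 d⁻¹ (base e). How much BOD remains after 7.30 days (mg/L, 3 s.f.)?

L ≈ 18.8 mg/L

L_t = L₀ e^(−k_d t) = 51.2 × e^(−0.137×7.30) = 51.2 × 0.3678 = 18.83 mg/L.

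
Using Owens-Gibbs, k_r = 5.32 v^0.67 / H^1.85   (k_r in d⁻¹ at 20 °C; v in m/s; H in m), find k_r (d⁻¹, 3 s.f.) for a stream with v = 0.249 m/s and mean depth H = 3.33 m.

k_r = 5.32 × 0.249^0.67 / 3.33^1.85 = 5.32 × 0.3940 / 9.258 = 0.2264 d⁻¹.

k_r ≈ 0.226 d⁻¹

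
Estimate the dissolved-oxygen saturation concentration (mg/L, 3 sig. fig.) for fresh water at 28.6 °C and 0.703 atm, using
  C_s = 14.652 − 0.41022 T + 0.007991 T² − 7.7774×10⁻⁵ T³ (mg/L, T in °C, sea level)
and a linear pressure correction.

C_s ≈ 5.37 mg/L

At sea level: C_s = 14.652 − 0.41022×28.6 + 0.007991×28.6² − 7.7774×10⁻⁵×28.6³ = 7.637 mg/L.
Pressure correction: C_s' = 7.637 × 0.703 = 5.369 mg/L.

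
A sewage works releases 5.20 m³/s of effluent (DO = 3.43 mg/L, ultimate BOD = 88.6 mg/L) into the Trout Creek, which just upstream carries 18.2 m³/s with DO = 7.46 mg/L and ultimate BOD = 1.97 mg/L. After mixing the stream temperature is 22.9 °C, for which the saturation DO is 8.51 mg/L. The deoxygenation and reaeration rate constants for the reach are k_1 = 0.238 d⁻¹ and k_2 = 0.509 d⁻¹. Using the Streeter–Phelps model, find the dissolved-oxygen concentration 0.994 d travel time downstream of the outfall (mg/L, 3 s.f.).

Mixed DO = (18.2×7.46 + 5.20×3.43)/(18.2+5.20) = 153.6/23.40 = 6.564 mg/L.
Mixed L₀ = (18.2×1.97 + 5.20×88.6)/(23.40) = 496.6/23.40 = 21.22 mg/L.
Initial deficit D₀ = C_s − DO₀ = 8.51 − 6.564 = 1.946 mg/L.
D(0.994) = [0.238×21.22/(0.509−0.238)](e^(−0.238×0.994) − e^(−0.509×0.994)) + 1.946 e^(−0.509×0.994)
= 18.64 × (0.7893 − 0.6029) + 1.946 × 0.6029 = 4.647 mg/L.
DO = 8.51 − 4.647 = 3.863 mg/L.

DO ≈ 3.86 mg/L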